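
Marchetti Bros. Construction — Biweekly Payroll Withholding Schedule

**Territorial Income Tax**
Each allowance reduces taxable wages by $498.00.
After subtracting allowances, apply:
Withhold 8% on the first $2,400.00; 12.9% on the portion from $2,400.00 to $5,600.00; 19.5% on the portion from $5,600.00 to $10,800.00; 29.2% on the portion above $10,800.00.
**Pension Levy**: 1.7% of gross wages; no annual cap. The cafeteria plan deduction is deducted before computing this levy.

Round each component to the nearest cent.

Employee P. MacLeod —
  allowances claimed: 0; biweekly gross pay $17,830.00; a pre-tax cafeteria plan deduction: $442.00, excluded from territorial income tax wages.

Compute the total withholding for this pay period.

Territorial Income Tax: taxable = $17,830.00 − $442.00 = $17,388.00
  $1,618.80 + 29.2% × ($17,388.00 − $10,800.00) = $1,618.80 + 29.2% × $6,588.00 = $3,542.50
Pension Levy: 1.7% × $17,388.00 = $295.60
Total: $3,542.50 + $295.60 = $3,838.10

$3,838.10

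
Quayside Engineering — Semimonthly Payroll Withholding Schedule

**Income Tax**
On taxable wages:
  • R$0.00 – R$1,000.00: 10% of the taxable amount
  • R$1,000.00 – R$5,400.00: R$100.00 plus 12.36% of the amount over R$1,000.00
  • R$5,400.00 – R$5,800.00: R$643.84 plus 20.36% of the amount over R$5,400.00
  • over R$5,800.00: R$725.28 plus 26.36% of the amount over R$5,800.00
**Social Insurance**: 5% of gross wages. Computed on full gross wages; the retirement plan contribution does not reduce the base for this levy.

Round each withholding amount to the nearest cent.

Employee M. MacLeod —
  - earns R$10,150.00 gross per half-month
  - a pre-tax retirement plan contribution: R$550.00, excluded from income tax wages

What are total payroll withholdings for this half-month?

Income Tax: taxable = R$10,150.00 − R$550.00 = R$9,600.00
  R$725.28 + 26.36% × (R$9,600.00 − R$5,800.00) = R$725.28 + 26.36% × R$3,800.00 = R$1,726.96
Social Insurance: 5% × R$10,150.00 = R$507.50
Total: R$1,726.96 + R$507.50 = R$2,234.46

R$2,234.46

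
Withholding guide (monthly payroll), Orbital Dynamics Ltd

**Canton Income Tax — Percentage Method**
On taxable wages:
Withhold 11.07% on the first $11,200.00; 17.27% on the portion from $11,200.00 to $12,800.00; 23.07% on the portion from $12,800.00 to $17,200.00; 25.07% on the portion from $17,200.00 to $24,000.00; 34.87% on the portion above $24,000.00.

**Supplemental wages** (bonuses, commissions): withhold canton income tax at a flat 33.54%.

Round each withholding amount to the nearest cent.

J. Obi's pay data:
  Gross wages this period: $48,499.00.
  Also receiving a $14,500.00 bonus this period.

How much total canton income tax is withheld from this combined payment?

Canton Income Tax: taxable = $48,499.00
  $4,236.00 + 34.87% × ($48,499.00 − $24,000.00) = $4,236.00 + 34.87% × $24,499.00 = $12,778.80
Supplemental (33.54% flat on bonus): 33.54% × $14,500.00 = $4,863.30
Total canton income tax: $12,778.80 + $4,863.30 = $17,642.10

$17,642.10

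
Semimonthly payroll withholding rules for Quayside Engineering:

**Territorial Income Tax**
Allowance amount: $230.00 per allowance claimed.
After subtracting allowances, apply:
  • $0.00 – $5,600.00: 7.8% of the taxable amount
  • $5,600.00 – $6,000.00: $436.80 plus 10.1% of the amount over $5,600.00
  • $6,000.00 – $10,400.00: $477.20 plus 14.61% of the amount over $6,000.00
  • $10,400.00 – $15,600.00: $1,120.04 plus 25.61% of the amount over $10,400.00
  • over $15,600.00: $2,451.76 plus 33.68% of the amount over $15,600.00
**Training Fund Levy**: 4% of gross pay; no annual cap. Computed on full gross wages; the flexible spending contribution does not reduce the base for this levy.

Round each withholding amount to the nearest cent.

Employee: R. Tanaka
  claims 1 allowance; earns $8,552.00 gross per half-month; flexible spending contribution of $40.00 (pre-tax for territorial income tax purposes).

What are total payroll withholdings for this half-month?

$1,152.68

Territorial Income Tax: taxable = $8,552.00 − $40.00 − 1×$230.00 = $8,282.00
  $477.20 + 14.61% × ($8,282.00 − $6,000.00) = $477.20 + 14.61% × $2,282.00 = $810.60
Training Fund Levy: 4% × $8,552.00 = $342.08
Total: $810.60 + $342.08 = $1,152.68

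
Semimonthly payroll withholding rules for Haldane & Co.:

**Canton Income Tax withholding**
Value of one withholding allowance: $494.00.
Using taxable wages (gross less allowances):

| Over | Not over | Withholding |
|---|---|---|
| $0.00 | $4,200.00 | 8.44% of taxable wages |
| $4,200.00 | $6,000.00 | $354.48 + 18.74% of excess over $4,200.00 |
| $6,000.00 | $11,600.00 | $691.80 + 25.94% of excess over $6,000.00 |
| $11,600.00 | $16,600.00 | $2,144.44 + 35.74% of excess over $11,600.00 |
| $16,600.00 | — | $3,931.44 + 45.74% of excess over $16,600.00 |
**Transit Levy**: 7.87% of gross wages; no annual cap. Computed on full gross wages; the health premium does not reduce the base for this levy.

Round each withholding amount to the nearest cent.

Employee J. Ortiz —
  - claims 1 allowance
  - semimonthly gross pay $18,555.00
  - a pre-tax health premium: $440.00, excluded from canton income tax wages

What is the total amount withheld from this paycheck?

$5,858.73

Canton Income Tax: taxable = $18,555.00 − $440.00 − 1×$494.00 = $17,621.00
  $3,931.44 + 45.74% × ($17,621.00 − $16,600.00) = $3,931.44 + 45.74% × $1,021.00 = $4,398.45
Transit Levy: 7.87% × $18,555.00 = $1,460.28
Total: $4,398.45 + $1,460.28 = $5,858.73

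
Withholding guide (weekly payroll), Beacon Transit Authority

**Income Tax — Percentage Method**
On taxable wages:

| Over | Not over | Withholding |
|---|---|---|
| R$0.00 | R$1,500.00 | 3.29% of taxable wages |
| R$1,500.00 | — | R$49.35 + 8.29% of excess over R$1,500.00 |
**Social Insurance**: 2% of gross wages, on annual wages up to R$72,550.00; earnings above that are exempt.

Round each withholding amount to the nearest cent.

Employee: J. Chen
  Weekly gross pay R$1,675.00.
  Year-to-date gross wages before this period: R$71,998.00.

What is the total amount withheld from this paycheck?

R$74.90

Income Tax: taxable = R$1,675.00
  R$49.35 + 8.29% × (R$1,675.00 − R$1,500.00) = R$49.35 + 8.29% × R$175.00 = R$63.86
Social Insurance: cap R$72,550.00 − YTD R$71,998.00 = R$552.00 subject; 2% × R$552.00 = R$11.04
Total: R$63.86 + R$11.04 = R$74.90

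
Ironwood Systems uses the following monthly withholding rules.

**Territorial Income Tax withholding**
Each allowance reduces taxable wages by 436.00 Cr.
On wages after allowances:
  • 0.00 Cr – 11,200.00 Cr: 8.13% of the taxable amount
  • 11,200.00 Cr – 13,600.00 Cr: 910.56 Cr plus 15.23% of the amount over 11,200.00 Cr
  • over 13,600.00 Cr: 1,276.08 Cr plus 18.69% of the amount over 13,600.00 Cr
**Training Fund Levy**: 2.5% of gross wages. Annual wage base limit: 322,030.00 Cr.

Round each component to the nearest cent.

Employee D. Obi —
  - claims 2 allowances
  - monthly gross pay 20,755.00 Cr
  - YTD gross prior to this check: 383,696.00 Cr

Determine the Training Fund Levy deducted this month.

0.00 Cr

Training Fund Levy: YTD 383,696.00 Cr ≥ cap 322,030.00 Cr → 0.00 Cr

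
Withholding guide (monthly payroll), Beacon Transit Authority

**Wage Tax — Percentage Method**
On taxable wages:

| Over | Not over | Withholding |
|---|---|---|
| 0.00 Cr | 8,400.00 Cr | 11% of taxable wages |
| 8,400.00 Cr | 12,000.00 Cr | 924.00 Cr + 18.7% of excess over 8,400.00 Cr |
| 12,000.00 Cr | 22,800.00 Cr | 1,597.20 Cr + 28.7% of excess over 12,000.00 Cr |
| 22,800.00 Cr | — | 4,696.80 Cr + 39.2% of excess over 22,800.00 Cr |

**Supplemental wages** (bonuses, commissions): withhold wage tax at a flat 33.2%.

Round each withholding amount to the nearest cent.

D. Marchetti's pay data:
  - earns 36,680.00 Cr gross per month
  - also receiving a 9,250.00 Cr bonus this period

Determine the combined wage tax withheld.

Wage Tax: taxable = 36,680.00 Cr
  4,696.80 Cr + 39.2% × (36,680.00 Cr − 22,800.00 Cr) = 4,696.80 Cr + 39.2% × 13,880.00 Cr = 10,137.76 Cr
Supplemental (33.2% flat on bonus): 33.2% × 9,250.00 Cr = 3,071.00 Cr
Total wage tax: 10,137.76 Cr + 3,071.00 Cr = 13,208.76 Cr

13,208.76 Cr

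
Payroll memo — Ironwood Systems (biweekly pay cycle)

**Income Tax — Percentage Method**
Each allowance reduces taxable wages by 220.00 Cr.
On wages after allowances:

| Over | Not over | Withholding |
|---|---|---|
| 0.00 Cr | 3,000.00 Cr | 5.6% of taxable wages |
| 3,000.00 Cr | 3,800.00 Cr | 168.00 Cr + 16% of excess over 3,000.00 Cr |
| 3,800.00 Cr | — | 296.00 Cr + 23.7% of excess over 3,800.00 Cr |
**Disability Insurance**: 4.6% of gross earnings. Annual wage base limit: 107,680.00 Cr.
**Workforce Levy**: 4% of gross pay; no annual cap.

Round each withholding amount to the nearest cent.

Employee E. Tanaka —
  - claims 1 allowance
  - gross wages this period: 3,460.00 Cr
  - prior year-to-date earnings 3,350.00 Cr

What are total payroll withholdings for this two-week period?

503.96 Cr

Income Tax: taxable = 3,460.00 Cr − 1×220.00 Cr = 3,240.00 Cr
  168.00 Cr + 16% × (3,240.00 Cr − 3,000.00 Cr) = 168.00 Cr + 16% × 240.00 Cr = 206.40 Cr
Disability Insurance: 4.6% × 3,460.00 Cr = 159.16 Cr
Workforce Levy: 4% × 3,460.00 Cr = 138.40 Cr
Total: 206.40 Cr + 159.16 Cr + 138.40 Cr = 503.96 Cr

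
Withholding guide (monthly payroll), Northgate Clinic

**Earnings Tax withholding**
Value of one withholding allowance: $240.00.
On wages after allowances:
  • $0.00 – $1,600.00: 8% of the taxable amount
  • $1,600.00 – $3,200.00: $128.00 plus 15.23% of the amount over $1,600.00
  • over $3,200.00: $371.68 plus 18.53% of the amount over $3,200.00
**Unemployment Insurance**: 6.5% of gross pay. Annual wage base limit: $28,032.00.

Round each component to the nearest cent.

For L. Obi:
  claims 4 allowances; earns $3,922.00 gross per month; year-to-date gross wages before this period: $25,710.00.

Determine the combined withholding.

$486.36

Earnings Tax: taxable = $3,922.00 − 4×$240.00 = $2,962.00
  $128.00 + 15.23% × ($2,962.00 − $1,600.00) = $128.00 + 15.23% × $1,362.00 = $335.43
Unemployment Insurance: cap $28,032.00 − YTD $25,710.00 = $2,322.00 subject; 6.5% × $2,322.00 = $150.93
Total: $335.43 + $150.93 = $486.36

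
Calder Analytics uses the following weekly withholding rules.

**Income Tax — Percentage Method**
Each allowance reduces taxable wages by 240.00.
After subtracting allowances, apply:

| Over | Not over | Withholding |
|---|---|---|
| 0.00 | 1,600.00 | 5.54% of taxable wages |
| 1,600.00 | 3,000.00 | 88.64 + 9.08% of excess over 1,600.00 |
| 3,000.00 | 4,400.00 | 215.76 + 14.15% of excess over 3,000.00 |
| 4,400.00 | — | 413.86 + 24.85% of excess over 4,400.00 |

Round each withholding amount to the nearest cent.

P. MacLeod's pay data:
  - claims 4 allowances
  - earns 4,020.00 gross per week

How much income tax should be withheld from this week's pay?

Income Tax: taxable = 4,020.00 − 4×240.00 = 3,060.00
  215.76 + 14.15% × (3,060.00 − 3,000.00) = 215.76 + 14.15% × 60.00 = 224.25

224.25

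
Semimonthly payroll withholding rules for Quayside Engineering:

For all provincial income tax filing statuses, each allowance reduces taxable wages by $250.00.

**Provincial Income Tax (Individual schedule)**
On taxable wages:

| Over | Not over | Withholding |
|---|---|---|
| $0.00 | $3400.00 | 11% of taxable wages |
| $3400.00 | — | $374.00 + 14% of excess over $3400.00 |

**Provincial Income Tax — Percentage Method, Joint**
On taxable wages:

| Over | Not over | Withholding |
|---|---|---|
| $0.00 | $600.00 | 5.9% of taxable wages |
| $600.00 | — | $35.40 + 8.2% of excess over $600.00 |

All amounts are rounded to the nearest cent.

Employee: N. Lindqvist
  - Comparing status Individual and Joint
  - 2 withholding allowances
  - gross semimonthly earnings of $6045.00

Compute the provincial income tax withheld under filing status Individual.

$674.30

Provincial Income Tax (Individual): taxable = $6045.00 − 2×$250.00 = $5545.00
  $374.00 + 14% × ($5545.00 − $3400.00) = $374.00 + 14% × $2145.00 = $674.30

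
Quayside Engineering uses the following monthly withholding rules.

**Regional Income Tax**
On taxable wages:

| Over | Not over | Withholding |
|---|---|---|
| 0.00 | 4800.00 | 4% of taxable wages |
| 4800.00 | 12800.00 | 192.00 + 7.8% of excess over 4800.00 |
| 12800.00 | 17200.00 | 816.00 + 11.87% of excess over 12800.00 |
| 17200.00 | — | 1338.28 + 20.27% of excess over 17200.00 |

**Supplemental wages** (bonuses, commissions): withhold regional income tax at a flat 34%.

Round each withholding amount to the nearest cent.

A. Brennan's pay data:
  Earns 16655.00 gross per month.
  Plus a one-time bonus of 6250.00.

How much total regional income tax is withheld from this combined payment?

3398.59

Regional Income Tax: taxable = 16655.00
  816.00 + 11.87% × (16655.00 − 12800.00) = 816.00 + 11.87% × 3855.00 = 1273.59
Supplemental (34% flat on bonus): 34% × 6250.00 = 2125.00
Total regional income tax: 1273.59 + 2125.00 = 3398.59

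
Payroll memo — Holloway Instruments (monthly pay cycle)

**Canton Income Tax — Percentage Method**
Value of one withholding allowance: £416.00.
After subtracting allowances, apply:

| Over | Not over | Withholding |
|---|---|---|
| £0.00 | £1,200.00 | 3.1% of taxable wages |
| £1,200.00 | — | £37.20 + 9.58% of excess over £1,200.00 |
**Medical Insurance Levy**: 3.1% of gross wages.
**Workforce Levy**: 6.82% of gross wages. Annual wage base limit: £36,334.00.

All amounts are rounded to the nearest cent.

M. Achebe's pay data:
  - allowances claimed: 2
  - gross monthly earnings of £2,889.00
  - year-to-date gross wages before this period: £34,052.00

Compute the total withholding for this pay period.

£364.49

Canton Income Tax: taxable = £2,889.00 − 2×£416.00 = £2,057.00
  £37.20 + 9.58% × (£2,057.00 − £1,200.00) = £37.20 + 9.58% × £857.00 = £119.30
Medical Insurance Levy: 3.1% × £2,889.00 = £89.56
Workforce Levy: cap £36,334.00 − YTD £34,052.00 = £2,282.00 subject; 6.82% × £2,282.00 = £155.63
Total: £119.30 + £89.56 + £155.63 = £364.49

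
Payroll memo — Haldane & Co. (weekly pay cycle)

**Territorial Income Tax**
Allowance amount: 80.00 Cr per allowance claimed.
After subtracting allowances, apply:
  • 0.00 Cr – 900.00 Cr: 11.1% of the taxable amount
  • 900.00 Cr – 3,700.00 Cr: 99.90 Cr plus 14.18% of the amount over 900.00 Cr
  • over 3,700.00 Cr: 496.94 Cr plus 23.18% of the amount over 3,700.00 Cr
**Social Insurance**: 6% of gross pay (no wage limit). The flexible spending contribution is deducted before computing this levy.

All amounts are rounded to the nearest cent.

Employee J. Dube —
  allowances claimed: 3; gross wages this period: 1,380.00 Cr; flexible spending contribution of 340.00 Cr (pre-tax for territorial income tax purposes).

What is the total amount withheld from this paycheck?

Territorial Income Tax: taxable = 1,380.00 Cr − 340.00 Cr − 3×80.00 Cr = 800.00 Cr
  11.1% × 800.00 Cr = 88.80 Cr
Social Insurance: 6% × 1,040.00 Cr = 62.40 Cr
Total: 88.80 Cr + 62.40 Cr = 151.20 Cr

151.20 Cr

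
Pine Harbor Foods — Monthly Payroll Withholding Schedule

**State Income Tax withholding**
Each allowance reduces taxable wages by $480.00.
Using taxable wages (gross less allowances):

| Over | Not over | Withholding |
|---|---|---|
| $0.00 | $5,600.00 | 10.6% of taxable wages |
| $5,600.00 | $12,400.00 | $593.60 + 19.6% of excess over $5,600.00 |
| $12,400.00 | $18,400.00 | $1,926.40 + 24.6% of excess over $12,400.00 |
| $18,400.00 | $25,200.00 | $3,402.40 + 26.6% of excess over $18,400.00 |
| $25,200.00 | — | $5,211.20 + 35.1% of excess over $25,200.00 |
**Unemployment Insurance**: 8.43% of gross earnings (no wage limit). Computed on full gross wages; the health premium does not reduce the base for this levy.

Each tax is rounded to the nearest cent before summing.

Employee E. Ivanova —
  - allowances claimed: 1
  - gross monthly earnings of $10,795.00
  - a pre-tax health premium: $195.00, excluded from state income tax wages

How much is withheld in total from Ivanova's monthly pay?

State Income Tax: taxable = $10,795.00 − $195.00 − 1×$480.00 = $10,120.00
  $593.60 + 19.6% × ($10,120.00 − $5,600.00) = $593.60 + 19.6% × $4,520.00 = $1,479.52
Unemployment Insurance: 8.43% × $10,795.00 = $910.02
Total: $1,479.52 + $910.02 = $2,389.54

$2,389.54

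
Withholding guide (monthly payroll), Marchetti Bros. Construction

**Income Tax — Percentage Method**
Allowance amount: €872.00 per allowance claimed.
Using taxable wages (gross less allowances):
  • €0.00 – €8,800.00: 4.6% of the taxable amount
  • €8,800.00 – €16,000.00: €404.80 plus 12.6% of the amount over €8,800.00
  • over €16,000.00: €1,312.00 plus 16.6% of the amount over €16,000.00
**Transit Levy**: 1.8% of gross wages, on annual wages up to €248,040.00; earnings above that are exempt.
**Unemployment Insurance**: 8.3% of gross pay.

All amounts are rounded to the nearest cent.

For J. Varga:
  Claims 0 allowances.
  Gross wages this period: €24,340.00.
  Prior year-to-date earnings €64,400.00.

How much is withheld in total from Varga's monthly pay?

Income Tax: taxable = €24,340.00
  €1,312.00 + 16.6% × (€24,340.00 − €16,000.00) = €1,312.00 + 16.6% × €8,340.00 = €2,696.44
Transit Levy: 1.8% × €24,340.00 = €438.12
Unemployment Insurance: 8.3% × €24,340.00 = €2,020.22
Total: €2,696.44 + €438.12 + €2,020.22 = €5,154.78

€5,154.78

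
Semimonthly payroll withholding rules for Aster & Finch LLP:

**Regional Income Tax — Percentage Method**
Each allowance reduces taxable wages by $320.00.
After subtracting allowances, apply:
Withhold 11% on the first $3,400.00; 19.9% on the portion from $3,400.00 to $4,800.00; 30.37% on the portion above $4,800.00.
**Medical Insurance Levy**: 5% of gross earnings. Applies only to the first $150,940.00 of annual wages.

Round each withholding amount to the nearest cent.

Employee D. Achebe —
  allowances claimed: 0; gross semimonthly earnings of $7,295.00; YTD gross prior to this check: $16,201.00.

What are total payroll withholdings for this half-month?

Regional Income Tax: taxable = $7,295.00
  $652.60 + 30.37% × ($7,295.00 − $4,800.00) = $652.60 + 30.37% × $2,495.00 = $1,410.33
Medical Insurance Levy: 5% × $7,295.00 = $364.75
Total: $1,410.33 + $364.75 = $1,775.08

$1,775.08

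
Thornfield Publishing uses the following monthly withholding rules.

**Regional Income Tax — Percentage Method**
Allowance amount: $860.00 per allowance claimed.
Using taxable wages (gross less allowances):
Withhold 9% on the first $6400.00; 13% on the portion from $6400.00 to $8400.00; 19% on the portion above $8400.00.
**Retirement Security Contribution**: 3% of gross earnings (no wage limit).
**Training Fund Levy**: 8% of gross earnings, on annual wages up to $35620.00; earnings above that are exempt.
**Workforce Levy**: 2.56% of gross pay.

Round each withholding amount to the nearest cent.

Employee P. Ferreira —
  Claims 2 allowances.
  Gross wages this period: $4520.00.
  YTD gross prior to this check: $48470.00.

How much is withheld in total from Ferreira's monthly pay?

Regional Income Tax: taxable = $4520.00 − 2×$860.00 = $2800.00
  9% × $2800.00 = $252.00
Retirement Security Contribution: 3% × $4520.00 = $135.60
Training Fund Levy: YTD $48470.00 ≥ cap $35620.00 → $0.00
Workforce Levy: 2.56% × $4520.00 = $115.71
Total: $252.00 + $135.60 + $0.00 + $115.71 = $503.31

$503.31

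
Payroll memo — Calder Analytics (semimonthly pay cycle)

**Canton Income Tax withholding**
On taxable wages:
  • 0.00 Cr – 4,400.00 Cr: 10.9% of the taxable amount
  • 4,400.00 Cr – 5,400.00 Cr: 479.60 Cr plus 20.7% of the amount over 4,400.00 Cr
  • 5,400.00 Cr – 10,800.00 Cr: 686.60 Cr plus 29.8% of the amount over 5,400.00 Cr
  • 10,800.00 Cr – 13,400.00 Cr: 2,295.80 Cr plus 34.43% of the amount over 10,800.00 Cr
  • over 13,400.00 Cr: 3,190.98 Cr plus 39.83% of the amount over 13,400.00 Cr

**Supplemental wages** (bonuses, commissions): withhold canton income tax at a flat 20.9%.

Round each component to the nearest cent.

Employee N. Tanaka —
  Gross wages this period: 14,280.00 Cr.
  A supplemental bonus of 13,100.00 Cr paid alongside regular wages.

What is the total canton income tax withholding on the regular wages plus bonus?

6,279.38 Cr

Canton Income Tax: taxable = 14,280.00 Cr
  3,190.98 Cr + 39.83% × (14,280.00 Cr − 13,400.00 Cr) = 3,190.98 Cr + 39.83% × 880.00 Cr = 3,541.48 Cr
Supplemental (20.9% flat on bonus): 20.9% × 13,100.00 Cr = 2,737.90 Cr
Total canton income tax: 3,541.48 Cr + 2,737.90 Cr = 6,279.38 Cr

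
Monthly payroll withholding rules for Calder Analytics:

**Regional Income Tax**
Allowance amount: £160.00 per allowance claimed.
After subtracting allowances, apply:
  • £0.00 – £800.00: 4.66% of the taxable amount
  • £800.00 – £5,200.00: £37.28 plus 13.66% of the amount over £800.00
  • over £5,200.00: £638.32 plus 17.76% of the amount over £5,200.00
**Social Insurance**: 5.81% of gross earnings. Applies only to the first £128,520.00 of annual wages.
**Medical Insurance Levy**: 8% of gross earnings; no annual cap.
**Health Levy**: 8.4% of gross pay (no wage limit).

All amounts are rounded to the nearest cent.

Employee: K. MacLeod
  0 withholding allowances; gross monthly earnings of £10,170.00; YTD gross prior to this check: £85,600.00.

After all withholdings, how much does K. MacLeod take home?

£6,390.25

Regional Income Tax: taxable = £10,170.00
  £638.32 + 17.76% × (£10,170.00 − £5,200.00) = £638.32 + 17.76% × £4,970.00 = £1,520.99
Social Insurance: 5.81% × £10,170.00 = £590.88
Medical Insurance Levy: 8% × £10,170.00 = £813.60
Health Levy: 8.4% × £10,170.00 = £854.28
Total withheld: £1,520.99 + £590.88 + £813.60 + £854.28 = £3,779.75
Net pay: £10,170.00 − £3,779.75 = £6,390.25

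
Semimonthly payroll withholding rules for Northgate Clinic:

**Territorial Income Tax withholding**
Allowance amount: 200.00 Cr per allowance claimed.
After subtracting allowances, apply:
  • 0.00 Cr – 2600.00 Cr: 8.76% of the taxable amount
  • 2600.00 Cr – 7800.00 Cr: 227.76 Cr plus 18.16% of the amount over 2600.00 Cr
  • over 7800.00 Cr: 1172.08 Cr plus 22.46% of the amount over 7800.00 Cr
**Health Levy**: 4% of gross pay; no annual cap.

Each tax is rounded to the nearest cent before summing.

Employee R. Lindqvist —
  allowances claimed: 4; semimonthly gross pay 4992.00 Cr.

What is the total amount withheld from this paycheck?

716.55 Cr

Territorial Income Tax: taxable = 4992.00 Cr − 4×200.00 Cr = 4192.00 Cr
  227.76 Cr + 18.16% × (4192.00 Cr − 2600.00 Cr) = 227.76 Cr + 18.16% × 1592.00 Cr = 516.87 Cr
Health Levy: 4% × 4992.00 Cr = 199.68 Cr
Total: 516.87 Cr + 199.68 Cr = 716.55 Cr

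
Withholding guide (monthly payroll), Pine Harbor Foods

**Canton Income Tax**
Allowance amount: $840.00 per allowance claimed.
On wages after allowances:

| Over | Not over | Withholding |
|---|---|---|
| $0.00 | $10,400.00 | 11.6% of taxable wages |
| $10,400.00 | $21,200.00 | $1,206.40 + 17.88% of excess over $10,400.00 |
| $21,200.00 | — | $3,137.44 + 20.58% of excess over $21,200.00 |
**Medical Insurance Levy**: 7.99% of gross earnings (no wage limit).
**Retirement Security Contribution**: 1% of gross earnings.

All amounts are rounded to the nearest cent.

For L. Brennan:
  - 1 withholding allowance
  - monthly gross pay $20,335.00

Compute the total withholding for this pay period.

Canton Income Tax: taxable = $20,335.00 − 1×$840.00 = $19,495.00
  $1,206.40 + 17.88% × ($19,495.00 − $10,400.00) = $1,206.40 + 17.88% × $9,095.00 = $2,832.59
Medical Insurance Levy: 7.99% × $20,335.00 = $1,624.77
Retirement Security Contribution: 1% × $20,335.00 = $203.35
Total: $2,832.59 + $1,624.77 + $203.35 = $4,660.71

$4,660.71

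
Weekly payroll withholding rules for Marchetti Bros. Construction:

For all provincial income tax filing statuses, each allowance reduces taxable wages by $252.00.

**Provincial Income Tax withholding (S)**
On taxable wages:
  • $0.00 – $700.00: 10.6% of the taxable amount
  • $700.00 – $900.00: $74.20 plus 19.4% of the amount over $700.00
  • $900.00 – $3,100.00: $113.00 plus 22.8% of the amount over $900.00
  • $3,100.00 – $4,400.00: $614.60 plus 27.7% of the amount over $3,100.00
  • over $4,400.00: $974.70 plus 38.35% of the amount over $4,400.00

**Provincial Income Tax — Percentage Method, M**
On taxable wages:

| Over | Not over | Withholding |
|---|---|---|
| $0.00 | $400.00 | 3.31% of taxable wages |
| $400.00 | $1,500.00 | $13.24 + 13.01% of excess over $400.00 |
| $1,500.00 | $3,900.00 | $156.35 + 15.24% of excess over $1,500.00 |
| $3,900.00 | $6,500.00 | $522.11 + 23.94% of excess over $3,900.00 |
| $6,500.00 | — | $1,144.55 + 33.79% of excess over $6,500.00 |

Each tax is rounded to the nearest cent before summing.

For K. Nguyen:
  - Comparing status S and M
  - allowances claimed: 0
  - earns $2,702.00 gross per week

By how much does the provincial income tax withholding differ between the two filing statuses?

Provincial Income Tax (S): taxable = $2,702.00
  $113.00 + 22.8% × ($2,702.00 − $900.00) = $113.00 + 22.8% × $1,802.00 = $523.86
Provincial Income Tax (M): taxable = $2,702.00
  $156.35 + 15.24% × ($2,702.00 − $1,500.00) = $156.35 + 15.24% × $1,202.00 = $339.53
Difference: |$523.86 − $339.53| = $184.33 (higher under S)

$184.33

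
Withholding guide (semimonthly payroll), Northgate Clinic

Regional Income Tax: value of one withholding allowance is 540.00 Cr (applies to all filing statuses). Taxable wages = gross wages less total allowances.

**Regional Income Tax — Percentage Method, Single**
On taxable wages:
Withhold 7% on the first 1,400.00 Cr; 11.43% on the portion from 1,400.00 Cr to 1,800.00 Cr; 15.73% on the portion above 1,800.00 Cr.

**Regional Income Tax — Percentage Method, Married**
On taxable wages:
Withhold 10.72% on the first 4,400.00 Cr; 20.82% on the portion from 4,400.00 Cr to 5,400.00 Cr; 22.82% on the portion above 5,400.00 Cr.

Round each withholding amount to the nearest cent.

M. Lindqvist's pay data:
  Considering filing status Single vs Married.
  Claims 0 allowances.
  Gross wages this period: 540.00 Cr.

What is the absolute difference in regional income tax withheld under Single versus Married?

20.09 Cr

Regional Income Tax (Single): taxable = 540.00 Cr
  7% × 540.00 Cr = 37.80 Cr
Regional Income Tax (Married): taxable = 540.00 Cr
  10.72% × 540.00 Cr = 57.89 Cr
Difference: |37.80 Cr − 57.89 Cr| = 20.09 Cr (higher under Married)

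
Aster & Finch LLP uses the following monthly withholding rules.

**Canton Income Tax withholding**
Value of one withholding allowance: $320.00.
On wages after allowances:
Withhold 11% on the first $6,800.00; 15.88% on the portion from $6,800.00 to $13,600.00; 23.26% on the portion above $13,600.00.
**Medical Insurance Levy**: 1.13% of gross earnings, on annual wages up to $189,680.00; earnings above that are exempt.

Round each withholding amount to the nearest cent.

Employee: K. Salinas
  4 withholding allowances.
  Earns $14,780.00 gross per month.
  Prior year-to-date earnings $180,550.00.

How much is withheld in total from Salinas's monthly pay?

Canton Income Tax: taxable = $14,780.00 − 4×$320.00 = $13,500.00
  $748.00 + 15.88% × ($13,500.00 − $6,800.00) = $748.00 + 15.88% × $6,700.00 = $1,811.96
Medical Insurance Levy: cap $189,680.00 − YTD $180,550.00 = $9,130.00 subject; 1.13% × $9,130.00 = $103.17
Total: $1,811.96 + $103.17 = $1,915.13

$1,915.13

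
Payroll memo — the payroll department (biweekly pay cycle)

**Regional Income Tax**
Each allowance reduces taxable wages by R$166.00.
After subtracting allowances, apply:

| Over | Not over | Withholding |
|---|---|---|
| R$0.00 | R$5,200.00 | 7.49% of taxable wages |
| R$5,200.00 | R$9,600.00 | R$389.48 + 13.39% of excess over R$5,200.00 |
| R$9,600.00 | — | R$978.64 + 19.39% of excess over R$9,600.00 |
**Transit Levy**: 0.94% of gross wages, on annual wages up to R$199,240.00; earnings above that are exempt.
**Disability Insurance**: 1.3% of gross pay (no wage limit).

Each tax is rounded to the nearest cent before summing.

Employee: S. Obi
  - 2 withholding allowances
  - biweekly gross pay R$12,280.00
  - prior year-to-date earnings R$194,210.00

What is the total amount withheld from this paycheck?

R$1,640.84

Regional Income Tax: taxable = R$12,280.00 − 2×R$166.00 = R$11,948.00
  R$978.64 + 19.39% × (R$11,948.00 − R$9,600.00) = R$978.64 + 19.39% × R$2,348.00 = R$1,433.92
Transit Levy: cap R$199,240.00 − YTD R$194,210.00 = R$5,030.00 subject; 0.94% × R$5,030.00 = R$47.28
Disability Insurance: 1.3% × R$12,280.00 = R$159.64
Total: R$1,433.92 + R$47.28 + R$159.64 = R$1,640.84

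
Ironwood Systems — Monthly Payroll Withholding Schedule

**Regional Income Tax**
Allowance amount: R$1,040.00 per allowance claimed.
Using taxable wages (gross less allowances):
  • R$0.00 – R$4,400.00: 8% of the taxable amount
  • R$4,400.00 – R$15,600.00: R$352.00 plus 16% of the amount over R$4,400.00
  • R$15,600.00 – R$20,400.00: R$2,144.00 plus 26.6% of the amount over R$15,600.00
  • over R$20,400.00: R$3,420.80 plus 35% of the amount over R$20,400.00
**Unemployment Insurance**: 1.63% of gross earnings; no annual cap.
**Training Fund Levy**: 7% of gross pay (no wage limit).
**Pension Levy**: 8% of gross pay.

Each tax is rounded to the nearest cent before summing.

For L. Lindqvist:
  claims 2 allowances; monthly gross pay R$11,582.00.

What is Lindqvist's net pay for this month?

Regional Income Tax: taxable = R$11,582.00 − 2×R$1,040.00 = R$9,502.00
  R$352.00 + 16% × (R$9,502.00 − R$4,400.00) = R$352.00 + 16% × R$5,102.00 = R$1,168.32
Unemployment Insurance: 1.63% × R$11,582.00 = R$188.79
Training Fund Levy: 7% × R$11,582.00 = R$810.74
Pension Levy: 8% × R$11,582.00 = R$926.56
Total withheld: R$1,168.32 + R$188.79 + R$810.74 + R$926.56 = R$3,094.41
Net pay: R$11,582.00 − R$3,094.41 = R$8,487.59

R$8,487.59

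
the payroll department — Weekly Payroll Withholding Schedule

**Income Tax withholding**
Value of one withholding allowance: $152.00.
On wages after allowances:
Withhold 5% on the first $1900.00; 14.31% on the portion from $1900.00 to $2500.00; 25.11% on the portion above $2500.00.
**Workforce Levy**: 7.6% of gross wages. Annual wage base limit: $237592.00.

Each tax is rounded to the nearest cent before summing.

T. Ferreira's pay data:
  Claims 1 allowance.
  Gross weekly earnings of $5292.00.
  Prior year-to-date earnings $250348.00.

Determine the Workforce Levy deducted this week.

$0.00

Workforce Levy: YTD $250348.00 ≥ cap $237592.00 → $0.00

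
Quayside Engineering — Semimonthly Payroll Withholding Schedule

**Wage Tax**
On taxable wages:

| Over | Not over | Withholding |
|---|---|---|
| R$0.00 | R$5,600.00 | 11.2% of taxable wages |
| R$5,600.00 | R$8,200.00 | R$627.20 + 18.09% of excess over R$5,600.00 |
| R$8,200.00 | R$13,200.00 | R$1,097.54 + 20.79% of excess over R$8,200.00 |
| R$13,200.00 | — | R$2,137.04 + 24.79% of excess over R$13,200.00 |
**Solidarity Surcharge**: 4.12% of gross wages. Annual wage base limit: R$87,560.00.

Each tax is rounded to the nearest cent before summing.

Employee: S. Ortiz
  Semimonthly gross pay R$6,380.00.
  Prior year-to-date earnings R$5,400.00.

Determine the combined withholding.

Wage Tax: taxable = R$6,380.00
  R$627.20 + 18.09% × (R$6,380.00 − R$5,600.00) = R$627.20 + 18.09% × R$780.00 = R$768.30
Solidarity Surcharge: 4.12% × R$6,380.00 = R$262.86
Total: R$768.30 + R$262.86 = R$1,031.16

R$1,031.16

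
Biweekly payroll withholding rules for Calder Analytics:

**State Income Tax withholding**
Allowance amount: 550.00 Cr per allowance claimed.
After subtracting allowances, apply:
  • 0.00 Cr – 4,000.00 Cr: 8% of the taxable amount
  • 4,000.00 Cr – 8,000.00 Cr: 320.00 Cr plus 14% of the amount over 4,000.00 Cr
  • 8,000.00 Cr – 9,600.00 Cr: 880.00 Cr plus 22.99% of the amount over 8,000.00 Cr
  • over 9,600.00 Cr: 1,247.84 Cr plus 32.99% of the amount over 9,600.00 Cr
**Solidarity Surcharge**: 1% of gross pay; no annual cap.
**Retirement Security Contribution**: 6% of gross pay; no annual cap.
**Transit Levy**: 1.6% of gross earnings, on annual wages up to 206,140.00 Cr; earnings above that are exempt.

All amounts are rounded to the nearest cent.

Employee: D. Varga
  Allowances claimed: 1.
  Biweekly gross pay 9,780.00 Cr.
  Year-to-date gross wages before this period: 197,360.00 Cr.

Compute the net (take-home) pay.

State Income Tax: taxable = 9,780.00 Cr − 1×550.00 Cr = 9,230.00 Cr
  880.00 Cr + 22.99% × (9,230.00 Cr − 8,000.00 Cr) = 880.00 Cr + 22.99% × 1,230.00 Cr = 1,162.78 Cr
Solidarity Surcharge: 1% × 9,780.00 Cr = 97.80 Cr
Retirement Security Contribution: 6% × 9,780.00 Cr = 586.80 Cr
Transit Levy: cap 206,140.00 Cr − YTD 197,360.00 Cr = 8,780.00 Cr subject; 1.6% × 8,780.00 Cr = 140.48 Cr
Total withheld: 1,162.78 Cr + 97.80 Cr + 586.80 Cr + 140.48 Cr = 1,987.86 Cr
Net pay: 9,780.00 Cr − 1,987.86 Cr = 7,792.14 Cr

7,792.14 Cr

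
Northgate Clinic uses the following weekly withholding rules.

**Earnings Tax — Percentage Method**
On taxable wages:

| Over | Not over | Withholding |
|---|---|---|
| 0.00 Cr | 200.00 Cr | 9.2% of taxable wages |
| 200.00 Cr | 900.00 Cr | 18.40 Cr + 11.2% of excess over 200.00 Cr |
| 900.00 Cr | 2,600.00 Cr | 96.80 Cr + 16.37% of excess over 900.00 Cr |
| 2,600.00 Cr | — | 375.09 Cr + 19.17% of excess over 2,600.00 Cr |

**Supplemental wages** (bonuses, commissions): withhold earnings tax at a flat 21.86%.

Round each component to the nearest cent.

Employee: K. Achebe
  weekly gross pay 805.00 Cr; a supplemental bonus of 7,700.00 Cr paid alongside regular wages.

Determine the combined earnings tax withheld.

1,769.38 Cr

Earnings Tax: taxable = 805.00 Cr
  18.40 Cr + 11.2% × (805.00 Cr − 200.00 Cr) = 18.40 Cr + 11.2% × 605.00 Cr = 86.16 Cr
Supplemental (21.86% flat on bonus): 21.86% × 7,700.00 Cr = 1,683.22 Cr
Total earnings tax: 86.16 Cr + 1,683.22 Cr = 1,769.38 Cr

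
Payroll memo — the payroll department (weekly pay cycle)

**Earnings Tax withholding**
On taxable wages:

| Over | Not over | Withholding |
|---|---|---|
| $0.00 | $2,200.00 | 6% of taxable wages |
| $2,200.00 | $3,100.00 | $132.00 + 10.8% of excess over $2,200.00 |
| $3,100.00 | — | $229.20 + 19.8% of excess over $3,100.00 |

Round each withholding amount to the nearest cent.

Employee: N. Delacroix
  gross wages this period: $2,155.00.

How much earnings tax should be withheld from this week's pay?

Earnings Tax: taxable = $2,155.00
  6% × $2,155.00 = $129.30

$129.30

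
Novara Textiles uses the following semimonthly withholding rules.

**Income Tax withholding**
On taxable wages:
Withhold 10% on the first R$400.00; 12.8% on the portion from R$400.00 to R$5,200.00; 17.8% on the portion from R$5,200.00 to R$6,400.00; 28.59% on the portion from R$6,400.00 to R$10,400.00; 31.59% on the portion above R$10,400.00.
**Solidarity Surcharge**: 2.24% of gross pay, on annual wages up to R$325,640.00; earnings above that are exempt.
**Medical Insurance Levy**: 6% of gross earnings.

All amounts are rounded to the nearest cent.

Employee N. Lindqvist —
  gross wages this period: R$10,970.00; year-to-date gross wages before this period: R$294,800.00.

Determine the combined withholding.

Income Tax: taxable = R$10,970.00
  R$2,011.60 + 31.59% × (R$10,970.00 − R$10,400.00) = R$2,011.60 + 31.59% × R$570.00 = R$2,191.66
Solidarity Surcharge: 2.24% × R$10,970.00 = R$245.73
Medical Insurance Levy: 6% × R$10,970.00 = R$658.20
Total: R$2,191.66 + R$245.73 + R$658.20 = R$3,095.59

R$3,095.59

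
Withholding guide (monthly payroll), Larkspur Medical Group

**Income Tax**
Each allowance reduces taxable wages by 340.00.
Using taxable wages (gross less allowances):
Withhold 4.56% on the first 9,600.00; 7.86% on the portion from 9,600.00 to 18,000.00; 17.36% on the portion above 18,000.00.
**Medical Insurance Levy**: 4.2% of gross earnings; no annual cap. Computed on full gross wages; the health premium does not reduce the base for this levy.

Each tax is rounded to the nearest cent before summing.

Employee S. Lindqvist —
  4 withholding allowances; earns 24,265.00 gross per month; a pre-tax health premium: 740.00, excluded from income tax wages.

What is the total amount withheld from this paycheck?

2,840.17

Income Tax: taxable = 24,265.00 − 740.00 − 4×340.00 = 22,165.00
  1,098.00 + 17.36% × (22,165.00 − 18,000.00) = 1,098.00 + 17.36% × 4,165.00 = 1,821.04
Medical Insurance Levy: 4.2% × 24,265.00 = 1,019.13
Total: 1,821.04 + 1,019.13 = 2,840.17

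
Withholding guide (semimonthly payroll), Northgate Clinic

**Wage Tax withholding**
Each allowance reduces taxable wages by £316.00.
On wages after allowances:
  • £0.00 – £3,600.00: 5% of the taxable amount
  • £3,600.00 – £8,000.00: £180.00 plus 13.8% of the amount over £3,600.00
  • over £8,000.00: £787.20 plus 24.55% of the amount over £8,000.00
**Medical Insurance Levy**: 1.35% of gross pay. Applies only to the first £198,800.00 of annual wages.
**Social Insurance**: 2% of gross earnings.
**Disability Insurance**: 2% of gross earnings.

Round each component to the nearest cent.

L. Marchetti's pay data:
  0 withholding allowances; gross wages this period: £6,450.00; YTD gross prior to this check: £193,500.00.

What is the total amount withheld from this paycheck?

Wage Tax: taxable = £6,450.00
  £180.00 + 13.8% × (£6,450.00 − £3,600.00) = £180.00 + 13.8% × £2,850.00 = £573.30
Medical Insurance Levy: cap £198,800.00 − YTD £193,500.00 = £5,300.00 subject; 1.35% × £5,300.00 = £71.55
Social Insurance: 2% × £6,450.00 = £129.00
Disability Insurance: 2% × £6,450.00 = £129.00
Total: £573.30 + £71.55 + £129.00 + £129.00 = £902.85

£902.85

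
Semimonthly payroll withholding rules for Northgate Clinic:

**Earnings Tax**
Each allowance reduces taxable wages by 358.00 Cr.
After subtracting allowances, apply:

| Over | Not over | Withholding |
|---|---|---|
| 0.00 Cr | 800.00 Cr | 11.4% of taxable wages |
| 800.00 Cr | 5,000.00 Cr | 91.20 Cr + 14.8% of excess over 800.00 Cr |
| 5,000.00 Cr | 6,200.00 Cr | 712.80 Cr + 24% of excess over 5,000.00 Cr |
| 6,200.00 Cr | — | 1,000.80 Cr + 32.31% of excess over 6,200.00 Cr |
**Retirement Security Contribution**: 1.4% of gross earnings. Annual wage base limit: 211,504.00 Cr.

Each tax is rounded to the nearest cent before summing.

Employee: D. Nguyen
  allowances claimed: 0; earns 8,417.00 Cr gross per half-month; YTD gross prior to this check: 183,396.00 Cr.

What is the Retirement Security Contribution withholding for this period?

117.84 Cr

Retirement Security Contribution: 1.4% × 8,417.00 Cr = 117.84 Cr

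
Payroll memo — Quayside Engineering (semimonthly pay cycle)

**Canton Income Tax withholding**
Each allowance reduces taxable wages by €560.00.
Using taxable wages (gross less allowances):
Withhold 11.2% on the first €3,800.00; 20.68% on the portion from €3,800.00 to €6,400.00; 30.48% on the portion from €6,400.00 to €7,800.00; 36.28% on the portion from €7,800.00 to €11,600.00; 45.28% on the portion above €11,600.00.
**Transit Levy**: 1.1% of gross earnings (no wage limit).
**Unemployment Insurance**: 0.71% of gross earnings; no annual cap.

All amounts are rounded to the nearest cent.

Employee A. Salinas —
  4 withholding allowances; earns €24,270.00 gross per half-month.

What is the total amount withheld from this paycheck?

Canton Income Tax: taxable = €24,270.00 − 4×€560.00 = €22,030.00
  €2,768.64 + 45.28% × (€22,030.00 − €11,600.00) = €2,768.64 + 45.28% × €10,430.00 = €7,491.34
Transit Levy: 1.1% × €24,270.00 = €266.97
Unemployment Insurance: 0.71% × €24,270.00 = €172.32
Total: €7,491.34 + €266.97 + €172.32 = €7,930.63

€7,930.63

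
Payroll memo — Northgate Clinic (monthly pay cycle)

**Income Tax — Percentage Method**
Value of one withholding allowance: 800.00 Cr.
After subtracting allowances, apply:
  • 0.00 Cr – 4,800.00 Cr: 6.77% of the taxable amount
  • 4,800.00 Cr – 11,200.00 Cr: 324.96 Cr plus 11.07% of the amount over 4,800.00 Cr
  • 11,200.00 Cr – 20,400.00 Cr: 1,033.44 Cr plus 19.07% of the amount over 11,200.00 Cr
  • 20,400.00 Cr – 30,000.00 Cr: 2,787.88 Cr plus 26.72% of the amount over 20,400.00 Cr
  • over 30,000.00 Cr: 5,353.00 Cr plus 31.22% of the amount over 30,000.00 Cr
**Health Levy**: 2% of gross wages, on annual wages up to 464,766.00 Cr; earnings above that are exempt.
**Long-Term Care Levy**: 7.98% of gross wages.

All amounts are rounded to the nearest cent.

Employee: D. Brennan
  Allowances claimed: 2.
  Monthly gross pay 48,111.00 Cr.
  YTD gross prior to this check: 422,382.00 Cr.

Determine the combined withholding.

15,194.67 Cr

Income Tax: taxable = 48,111.00 Cr − 2×800.00 Cr = 46,511.00 Cr
  5,353.00 Cr + 31.22% × (46,511.00 Cr − 30,000.00 Cr) = 5,353.00 Cr + 31.22% × 16,511.00 Cr = 10,507.73 Cr
Health Levy: cap 464,766.00 Cr − YTD 422,382.00 Cr = 42,384.00 Cr subject; 2% × 42,384.00 Cr = 847.68 Cr
Long-Term Care Levy: 7.98% × 48,111.00 Cr = 3,839.26 Cr
Total: 10,507.73 Cr + 847.68 Cr + 3,839.26 Cr = 15,194.67 Cr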